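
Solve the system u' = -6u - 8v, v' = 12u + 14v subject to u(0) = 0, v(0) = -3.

Coefficient matrix A = [[-6, -8], [12, 14]].
Characteristic polynomial det(A - λI) = λ^2 - 8λ + 12 = 0.
Eigenvalues λ = 6, 2.
For λ=6: (A-λI) row 1 is [-12, -8], so an eigenvector is (2, -3).
For λ=2: (A-λI) row 1 is [-8, -8], so an eigenvector is (-1, 1).
General solution: C_1e^(6t)(2,-3) + C_2e^(2t)(-1,1).
Applying u(0)=0, v(0)=-3 gives C_1=3, C_2=6.

u(t) = 6e^(6t) - 6e^(2t), v(t) = -9e^(6t) + 6e^(2t)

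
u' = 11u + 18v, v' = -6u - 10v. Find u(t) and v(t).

u(t) = -2K_1e^(2t) - 3K_2e^(-t), v(t) = K_1e^(2t) + 2K_2e^(-t)

Coefficient matrix A = [[11, 18], [-6, -10]].
Characteristic polynomial det(A - λI) = λ^2 - λ - 2 = 0.
Eigenvalues λ = 2, -1.
For λ=2: (A-λI) row 1 is [9, 18], so an eigenvector is (-2, 1).
For λ=-1: (A-λI) row 1 is [12, 18], so an eigenvector is (-3, 2).
General solution: K_1e^(2t)(-2,1) + K_2e^(-t)(-3,2).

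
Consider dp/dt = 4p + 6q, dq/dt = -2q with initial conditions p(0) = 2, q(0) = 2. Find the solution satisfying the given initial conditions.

Coefficient matrix A = [[4, 6], [0, -2]].
Characteristic polynomial det(A - λI) = λ^2 - 2λ - 8 = 0.
Eigenvalues λ = -2, 4.
For λ=-2: (A-λI) row 1 is [6, 6], so an eigenvector is (1, -1).
For λ=4: (A-λI) row 1 is [0, 6], so an eigenvector is (1, 0).
General solution: K_1e^(-2t)(1,-1) + K_2e^(4t)(1,0).
Applying p(0)=2, q(0)=2 gives K_1=-2, K_2=4.

p(t) = 4e^(4t) - 2e^(-2t), q(t) = 2e^(-2t)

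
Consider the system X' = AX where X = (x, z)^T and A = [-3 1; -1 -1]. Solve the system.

x(t) = -C_1e^(-2t) - C_2te^(-2t) - C_2e^(-2t), z(t) = -C_1e^(-2t) - C_2te^(-2t) - 2C_2e^(-2t)

Coefficient matrix A = [[-3, 1], [-1, -1]].
Characteristic polynomial det(A - λI) = λ^2 + 4λ + 4 = 0.
Single eigenvalue λ = -2 with algebraic multiplicity 2.
Eigenvector v = (-1,-1); generalized eigenvector w with (A-λI)w=v is (-1,-2).
General solution: e^(-2t)[C_1·v + C_2·(t·v + w)].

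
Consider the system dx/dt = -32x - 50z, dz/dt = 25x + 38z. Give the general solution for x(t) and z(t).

Coefficient matrix A = [[-32, -50], [25, 38]].
Characteristic polynomial det(A - λI) = λ^2 - 6λ + 34 = 0.
Eigenvalues λ = 3 ± 5i (complex conjugate pair).
For λ=3+5i: an eigenvector is (-3,2) - i(1,-1) = (-3 - i, 2 + i).
A real fundamental pair from Re and Im of e^((3+5i)t)v: X_1 = e^(3t)(cos(5t)·(-3,2) + sin(5t)·(1,-1)), X_2 = e^(3t)(sin(5t)·(-3,2) - cos(5t)·(1,-1)).
General solution: c_1X_1 + c_2X_2.

x(t) = c_1e^(3t)sin(5t) - 3c_1e^(3t)cos(5t) - 3c_2e^(3t)sin(5t) - c_2e^(3t)cos(5t), z(t) = -c_1e^(3t)sin(5t) + 2c_1e^(3t)cos(5t) + 2c_2e^(3t)sin(5t) + c_2e^(3t)cos(5t)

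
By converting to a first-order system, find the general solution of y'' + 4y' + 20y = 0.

y(t) = c_1e^(-2t)cos(4t) + c_2e^(-2t)sin(4t)

Let x_1 = y, x_2 = y'. Then x_1' = x_2 and x_2' = -20x_1 - 4x_2.
A = [[0,1],[-20,-4]]; det(A-λI) = λ^2 + 4λ + 20.
Eigenvalues λ = -2 ± 4i.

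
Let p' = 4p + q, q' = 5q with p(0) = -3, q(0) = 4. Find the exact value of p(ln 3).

405

A = [[4,1],[0,5]]; eigenvalues λ = 4, 5.
Eigenvectors: (1,0) for λ=4, (-1,-1) for λ=5.
From the initial condition, c_1 = -7, c_2 = -4.
p(ln 3) = (-7)(3^4)(1) + (-4)(3^5)(-1) = 405.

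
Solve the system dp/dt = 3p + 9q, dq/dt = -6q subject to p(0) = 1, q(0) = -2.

p(t) = -e^(3t) + 2e^(-6t), q(t) = -2e^(-6t)

Coefficient matrix A = [[3, 9], [0, -6]].
Characteristic polynomial det(A - λI) = λ^2 + 3λ - 18 = 0.
Eigenvalues λ = 3, -6.
For λ=3: (A-λI) row 1 is [0, 9], so an eigenvector is (-1, 0).
For λ=-6: (A-λI) row 1 is [9, 9], so an eigenvector is (-1, 1).
General solution: C_1e^(3t)(-1,0) + C_2e^(-6t)(-1,1).
Applying p(0)=1, q(0)=-2 gives C_1=1, C_2=-2.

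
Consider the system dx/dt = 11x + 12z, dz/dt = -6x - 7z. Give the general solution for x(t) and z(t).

Coefficient matrix A = [[11, 12], [-6, -7]].
Characteristic polynomial det(A - λI) = λ^2 - 4λ - 5 = 0.
Eigenvalues λ = 5, -1.
For λ=5: (A-λI) row 1 is [6, 12], so an eigenvector is (2, -1).
For λ=-1: (A-λI) row 1 is [12, 12], so an eigenvector is (1, -1).
General solution: c_1e^(5t)(2,-1) + c_2e^(-t)(1,-1).

x(t) = 2c_1e^(5t) + c_2e^(-t), z(t) = -c_1e^(5t) - c_2e^(-t)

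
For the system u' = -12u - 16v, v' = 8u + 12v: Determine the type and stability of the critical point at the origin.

saddle

A = [[-12,-16],[8,12]]; det(A-λI) = λ^2 - 16.
λ = 4, -4: opposite signs.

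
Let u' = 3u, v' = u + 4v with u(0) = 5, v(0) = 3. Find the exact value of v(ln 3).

513

A = [[3,0],[1,4]]; eigenvalues λ = 3, 4.
Eigenvectors: (-1,1) for λ=3, (0,1) for λ=4.
From the initial condition, c_1 = -5, c_2 = 8.
v(ln 3) = (-5)(3^3)(1) + (8)(3^4)(1) = 513.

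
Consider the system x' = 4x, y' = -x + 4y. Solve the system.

Coefficient matrix A = [[4, 0], [-1, 4]].
Characteristic polynomial det(A - λI) = λ^2 - 8λ + 16 = 0.
Single eigenvalue λ = 4 with algebraic multiplicity 2.
Eigenvector v = (0,-1); generalized eigenvector w with (A-λI)w=v is (1,-3).
General solution: e^(4t)[C_1·v + C_2·(t·v + w)].

x(t) = C_2e^(4t), y(t) = -C_1e^(4t) - C_2te^(4t) - 3C_2e^(4t)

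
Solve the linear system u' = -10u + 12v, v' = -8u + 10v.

u(t) = 3C_1e^(-2t) - C_2e^(2t), v(t) = 2C_1e^(-2t) - C_2e^(2t)

Coefficient matrix A = [[-10, 12], [-8, 10]].
Characteristic polynomial det(A - λI) = λ^2 - 4 = 0.
Eigenvalues λ = -2, 2.
For λ=-2: (A-λI) row 1 is [-8, 12], so an eigenvector is (3, 2).
For λ=2: (A-λI) row 1 is [-12, 12], so an eigenvector is (-1, -1).
General solution: C_1e^(-2t)(3,2) + C_2e^(2t)(-1,-1).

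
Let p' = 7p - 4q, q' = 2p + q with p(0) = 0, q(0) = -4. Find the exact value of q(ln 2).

64

A = [[7,-4],[2,1]]; eigenvalues λ = 3, 5.
Eigenvectors: (1,1) for λ=3, (-2,-1) for λ=5.
From the initial condition, c_1 = -8, c_2 = -4.
q(ln 2) = (-8)(2^3)(1) + (-4)(2^5)(-1) = 64.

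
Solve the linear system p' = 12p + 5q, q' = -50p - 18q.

p(t) = K_1e^(-3t)sin(5t) - K_2e^(-3t)cos(5t), q(t) = -3K_1e^(-3t)sin(5t) + K_1e^(-3t)cos(5t) + K_2e^(-3t)sin(5t) + 3K_2e^(-3t)cos(5t)

Coefficient matrix A = [[12, 5], [-50, -18]].
Characteristic polynomial det(A - λI) = λ^2 + 6λ + 34 = 0.
Eigenvalues λ = -3 ± 5i (complex conjugate pair).
For λ=-3+5i: an eigenvector is (0,1) - i(1,-3) = (0 - i, 1 + 3i).
A real fundamental pair from Re and Im of e^((-3+5i)t)v: X_1 = e^(-3t)(cos(5t)·(0,1) + sin(5t)·(1,-3)), X_2 = e^(-3t)(sin(5t)·(0,1) - cos(5t)·(1,-3)).
General solution: K_1X_1 + K_2X_2.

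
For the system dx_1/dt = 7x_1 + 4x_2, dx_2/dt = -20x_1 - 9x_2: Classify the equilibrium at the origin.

A = [[7,4],[-20,-9]]; det(A-λI) = λ^2 + 2λ + 17.
λ = -1 ± 4i: negative real part.

stable spiral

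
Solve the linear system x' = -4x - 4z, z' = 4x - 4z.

Coefficient matrix A = [[-4, -4], [4, -4]].
Characteristic polynomial det(A - λI) = λ^2 + 8λ + 32 = 0.
Eigenvalues λ = -4 ± 4i (complex conjugate pair).
For λ=-4+4i: an eigenvector is (0,-1) - i(1,0) = (0 - i, -1).
A real fundamental pair from Re and Im of e^((-4+4i)t)v: X_1 = e^(-4t)(cos(4t)·(0,-1) + sin(4t)·(1,0)), X_2 = e^(-4t)(sin(4t)·(0,-1) - cos(4t)·(1,0)).
General solution: c_1X_1 + c_2X_2.

x(t) = c_1e^(-4t)sin(4t) - c_2e^(-4t)cos(4t), z(t) = -c_1e^(-4t)cos(4t) - c_2e^(-4t)sin(4t)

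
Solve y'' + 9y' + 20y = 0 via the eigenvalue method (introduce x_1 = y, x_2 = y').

y(t) = c_1e^(-4t) + c_2e^(-5t)

Let x_1 = y, x_2 = y'. Then x_1' = x_2 and x_2' = -20x_1 - 9x_2.
A = [[0,1],[-20,-9]]; det(A-λI) = λ^2 + 9λ + 20.
Eigenvalues λ = -4, -5 with eigenvectors (1,-4), (1,-5).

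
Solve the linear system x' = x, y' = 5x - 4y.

Coefficient matrix A = [[1, 0], [5, -4]].
Characteristic polynomial det(A - λI) = λ^2 + 3λ - 4 = 0.
Eigenvalues λ = 1, -4.
For λ=1: (A-λI) row 2 is [5, -5], so an eigenvector is (-1, -1).
For λ=-4: (A-λI) row 1 is [5, 0], so an eigenvector is (0, 1).
General solution: K_1e^(t)(-1,-1) + K_2e^(-4t)(0,1).

x(t) = -K_1e^(t), y(t) = -K_1e^(t) + K_2e^(-4t)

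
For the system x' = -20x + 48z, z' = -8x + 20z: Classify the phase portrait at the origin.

saddle

A = [[-20,48],[-8,20]]; det(A-λI) = λ^2 - 16.
λ = 4, -4: opposite signs.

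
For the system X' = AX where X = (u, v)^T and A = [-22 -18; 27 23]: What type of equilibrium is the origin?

saddle

A = [[-22,-18],[27,23]]; det(A-λI) = λ^2 - λ - 20.
λ = -4, 5: opposite signs.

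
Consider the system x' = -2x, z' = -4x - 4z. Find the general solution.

x(t) = C_2e^(-2t), z(t) = -C_1e^(-4t) - 2C_2e^(-2t)

Coefficient matrix A = [[-2, 0], [-4, -4]].
Characteristic polynomial det(A - λI) = λ^2 + 6λ + 8 = 0.
Eigenvalues λ = -4, -2.
For λ=-4: (A-λI) row 1 is [2, 0], so an eigenvector is (0, -1).
For λ=-2: (A-λI) row 2 is [-4, -2], so an eigenvector is (1, -2).
General solution: C_1e^(-4t)(0,-1) + C_2e^(-2t)(1,-2).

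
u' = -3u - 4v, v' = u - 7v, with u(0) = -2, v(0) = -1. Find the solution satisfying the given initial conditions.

Coefficient matrix A = [[-3, -4], [1, -7]].
Characteristic polynomial det(A - λI) = λ^2 + 10λ + 25 = 0.
Single eigenvalue λ = -5 with algebraic multiplicity 2.
Eigenvector v = (-2,-1); generalized eigenvector w with (A-λI)w=v is (1,1).
General solution: e^(-5t)[c_1·v + c_2·(t·v + w)].
Applying u(0)=-2, v(0)=-1 gives c_1=1, c_2=0.

u(t) = -2e^(-5t), v(t) = -e^(-5t)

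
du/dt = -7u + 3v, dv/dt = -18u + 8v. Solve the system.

u(t) = -C_1e^(-t) - C_2e^(2t), v(t) = -2C_1e^(-t) - 3C_2e^(2t)

Coefficient matrix A = [[-7, 3], [-18, 8]].
Characteristic polynomial det(A - λI) = λ^2 - λ - 2 = 0.
Eigenvalues λ = -1, 2.
For λ=-1: (A-λI) row 1 is [-6, 3], so an eigenvector is (-1, -2).
For λ=2: (A-λI) row 1 is [-9, 3], so an eigenvector is (-1, -3).
General solution: C_1e^(-t)(-1,-2) + C_2e^(2t)(-1,-3).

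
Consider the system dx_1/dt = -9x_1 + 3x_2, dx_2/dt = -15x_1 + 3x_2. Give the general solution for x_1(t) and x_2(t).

Coefficient matrix A = [[-9, 3], [-15, 3]].
Characteristic polynomial det(A - λI) = λ^2 + 6λ + 18 = 0.
Eigenvalues λ = -3 ± 3i (complex conjugate pair).
For λ=-3+3i: an eigenvector is (0,-1) - i(-1,-2) = (0 + i, -1 + 2i).
A real fundamental pair from Re and Im of e^((-3+3i)t)v: X_1 = e^(-3t)(cos(3t)·(0,-1) + sin(3t)·(-1,-2)), X_2 = e^(-3t)(sin(3t)·(0,-1) - cos(3t)·(-1,-2)).
General solution: K_1X_1 + K_2X_2.

x_1(t) = -K_1e^(-3t)sin(3t) + K_2e^(-3t)cos(3t), x_2(t) = -2K_1e^(-3t)sin(3t) - K_1e^(-3t)cos(3t) - K_2e^(-3t)sin(3t) + 2K_2e^(-3t)cos(3t)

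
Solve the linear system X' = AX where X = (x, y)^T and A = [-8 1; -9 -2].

x(t) = -K_1e^(-5t) - K_2te^(-5t) + K_2e^(-5t), y(t) = -3K_1e^(-5t) - 3K_2te^(-5t) + 2K_2e^(-5t)

Coefficient matrix A = [[-8, 1], [-9, -2]].
Characteristic polynomial det(A - λI) = λ^2 + 10λ + 25 = 0.
Single eigenvalue λ = -5 with algebraic multiplicity 2.
Eigenvector v = (-1,-3); generalized eigenvector w with (A-λI)w=v is (1,2).
General solution: e^(-5t)[K_1·v + K_2·(t·v + w)].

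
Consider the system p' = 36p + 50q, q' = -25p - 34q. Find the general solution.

Coefficient matrix A = [[36, 50], [-25, -34]].
Characteristic polynomial det(A - λI) = λ^2 - 2λ + 26 = 0.
Eigenvalues λ = 1 ± 5i (complex conjugate pair).
For λ=1+5i: an eigenvector is (-1,1) - i(3,-2) = (-1 - 3i, 1 + 2i).
A real fundamental pair from Re and Im of e^((1+5i)t)v: X_1 = e^(t)(cos(5t)·(-1,1) + sin(5t)·(3,-2)), X_2 = e^(t)(sin(5t)·(-1,1) - cos(5t)·(3,-2)).
General solution: K_1X_1 + K_2X_2.

p(t) = 3K_1e^(t)sin(5t) - K_1e^(t)cos(5t) - K_2e^(t)sin(5t) - 3K_2e^(t)cos(5t), q(t) = -2K_1e^(t)sin(5t) + K_1e^(t)cos(5t) + K_2e^(t)sin(5t) + 2K_2e^(t)cos(5t)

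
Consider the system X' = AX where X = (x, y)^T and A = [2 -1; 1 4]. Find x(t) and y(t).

Coefficient matrix A = [[2, -1], [1, 4]].
Characteristic polynomial det(A - λI) = λ^2 - 6λ + 9 = 0.
Single eigenvalue λ = 3 with algebraic multiplicity 2.
Eigenvector v = (-1,1); generalized eigenvector w with (A-λI)w=v is (1,0).
General solution: e^(3t)[C_1·v + C_2·(t·v + w)].

x(t) = -C_1e^(3t) - C_2te^(3t) + C_2e^(3t), y(t) = C_1e^(3t) + C_2te^(3t)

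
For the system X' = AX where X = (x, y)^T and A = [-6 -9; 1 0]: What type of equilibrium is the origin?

A = [[-6,-9],[1,0]]; det(A-λI) = λ^2 + 6λ + 9.
repeated λ = -3 with a single eigenvector.

stable improper node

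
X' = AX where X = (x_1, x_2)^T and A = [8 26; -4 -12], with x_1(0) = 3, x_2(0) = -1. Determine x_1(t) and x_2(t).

Coefficient matrix A = [[8, 26], [-4, -12]].
Characteristic polynomial det(A - λI) = λ^2 + 4λ + 8 = 0.
Eigenvalues λ = -2 ± 2i (complex conjugate pair).
For λ=-2+2i: an eigenvector is (2,-1) - i(-3,1) = (2 + 3i, -1 - i).
A real fundamental pair from Re and Im of e^((-2+2i)t)v: X_1 = e^(-2t)(cos(2t)·(2,-1) + sin(2t)·(-3,1)), X_2 = e^(-2t)(sin(2t)·(2,-1) - cos(2t)·(-3,1)).
General solution: C_1X_1 + C_2X_2.
Applying x_1(0)=3, x_2(0)=-1 gives C_1=0, C_2=1.

x_1(t) = 2e^(-2t)sin(2t) + 3e^(-2t)cos(2t), x_2(t) = -e^(-2t)sin(2t) - e^(-2t)cos(2t)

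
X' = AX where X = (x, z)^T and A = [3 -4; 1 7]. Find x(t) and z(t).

x(t) = 2K_1e^(5t) + 2K_2te^(5t) + 3K_2e^(5t), z(t) = -K_1e^(5t) - K_2te^(5t) - 2K_2e^(5t)

Coefficient matrix A = [[3, -4], [1, 7]].
Characteristic polynomial det(A - λI) = λ^2 - 10λ + 25 = 0.
Single eigenvalue λ = 5 with algebraic multiplicity 2.
Eigenvector v = (2,-1); generalized eigenvector w with (A-λI)w=v is (3,-2).
General solution: e^(5t)[K_1·v + K_2·(t·v + w)].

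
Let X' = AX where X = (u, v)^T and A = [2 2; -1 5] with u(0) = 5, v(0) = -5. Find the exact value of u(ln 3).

A = [[2,2],[-1,5]]; eigenvalues λ = 3, 4.
Eigenvectors: (-2,-1) for λ=3, (-1,-1) for λ=4.
From the initial condition, c_1 = -10, c_2 = 15.
u(ln 3) = (-10)(3^3)(-2) + (15)(3^4)(-1) = -675.

-675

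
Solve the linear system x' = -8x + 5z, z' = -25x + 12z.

Coefficient matrix A = [[-8, 5], [-25, 12]].
Characteristic polynomial det(A - λI) = λ^2 - 4λ + 29 = 0.
Eigenvalues λ = 2 ± 5i (complex conjugate pair).
For λ=2+5i: an eigenvector is (0,-1) - i(-1,-2) = (0 + i, -1 + 2i).
A real fundamental pair from Re and Im of e^((2+5i)t)v: X_1 = e^(2t)(cos(5t)·(0,-1) + sin(5t)·(-1,-2)), X_2 = e^(2t)(sin(5t)·(0,-1) - cos(5t)·(-1,-2)).
General solution: c_1X_1 + c_2X_2.

x(t) = -c_1e^(2t)sin(5t) + c_2e^(2t)cos(5t), z(t) = -2c_1e^(2t)sin(5t) - c_1e^(2t)cos(5t) - c_2e^(2t)sin(5t) + 2c_2e^(2t)cos(5t)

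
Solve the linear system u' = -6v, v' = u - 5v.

Coefficient matrix A = [[0, -6], [1, -5]].
Characteristic polynomial det(A - λI) = λ^2 + 5λ + 6 = 0.
Eigenvalues λ = -2, -3.
For λ=-2: (A-λI) row 1 is [2, -6], so an eigenvector is (-3, -1).
For λ=-3: (A-λI) row 1 is [3, -6], so an eigenvector is (-2, -1).
General solution: K_1e^(-2t)(-3,-1) + K_2e^(-3t)(-2,-1).

u(t) = -3K_1e^(-2t) - 2K_2e^(-3t), v(t) = -K_1e^(-2t) - K_2e^(-3t)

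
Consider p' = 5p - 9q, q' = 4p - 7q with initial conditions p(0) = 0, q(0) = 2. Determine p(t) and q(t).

p(t) = -18te^(-t), q(t) = -12te^(-t) + 2e^(-t)

Coefficient matrix A = [[5, -9], [4, -7]].
Characteristic polynomial det(A - λI) = λ^2 + 2λ + 1 = 0.
Single eigenvalue λ = -1 with algebraic multiplicity 2.
Eigenvector v = (3,2); generalized eigenvector w with (A-λI)w=v is (-1,-1).
General solution: e^(-t)[K_1·v + K_2·(t·v + w)].
Applying p(0)=0, q(0)=2 gives K_1=-2, K_2=-6.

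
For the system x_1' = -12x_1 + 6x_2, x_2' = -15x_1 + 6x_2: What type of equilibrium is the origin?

A = [[-12,6],[-15,6]]; det(A-λI) = λ^2 + 6λ + 18.
λ = -3 ± 3i: negative real part.

stable spiral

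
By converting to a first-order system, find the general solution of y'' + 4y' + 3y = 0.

Let x_1 = y, x_2 = y'. Then x_1' = x_2 and x_2' = -3x_1 - 4x_2.
A = [[0,1],[-3,-4]]; det(A-λI) = λ^2 + 4λ + 3.
Eigenvalues λ = -3, -1 with eigenvectors (1,-3), (1,-1).

y(t) = C_1e^(-3t) + C_2e^(-t)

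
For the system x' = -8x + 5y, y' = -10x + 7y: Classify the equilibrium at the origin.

saddle

A = [[-8,5],[-10,7]]; det(A-λI) = λ^2 + λ - 6.
λ = 2, -3: opposite signs.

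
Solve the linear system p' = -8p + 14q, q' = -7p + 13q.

Coefficient matrix A = [[-8, 14], [-7, 13]].
Characteristic polynomial det(A - λI) = λ^2 - 5λ - 6 = 0.
Eigenvalues λ = 6, -1.
For λ=6: (A-λI) row 1 is [-14, 14], so an eigenvector is (1, 1).
For λ=-1: (A-λI) row 1 is [-7, 14], so an eigenvector is (2, 1).
General solution: c_1e^(6t)(1,1) + c_2e^(-t)(2,1).

p(t) = c_1e^(6t) + 2c_2e^(-t), q(t) = c_1e^(6t) + c_2e^(-t)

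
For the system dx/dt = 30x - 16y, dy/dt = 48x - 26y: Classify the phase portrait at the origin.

saddle

A = [[30,-16],[48,-26]]; det(A-λI) = λ^2 - 4λ - 12.
λ = -2, 6: opposite signs.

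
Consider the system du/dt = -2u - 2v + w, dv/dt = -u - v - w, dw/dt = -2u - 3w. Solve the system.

u(t) = C_2e^(-2t) + C_3e^(-t), v(t) = C_1e^(-3t) - C_2e^(-2t) - C_3e^(-t), w(t) = 2C_1e^(-3t) - 2C_2e^(-2t) - C_3e^(-t)

Coefficient matrix A = [[-2, -2, 1], [-1, -1, -1], [-2, 0, -3]].
det(A - λI) = 0 gives eigenvalues λ = -3, -2, -1.
For λ=-3: eigenvector (0,1,2).
For λ=-2: eigenvector (1,-1,-2).
For λ=-1: eigenvector (1,-1,-1).
General solution: C_1e^(-3t)(0,1,2) + C_2e^(-2t)(1,-1,-2) + C_3e^(-t)(1,-1,-1).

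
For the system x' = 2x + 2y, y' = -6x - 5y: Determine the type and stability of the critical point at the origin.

A = [[2,2],[-6,-5]]; det(A-λI) = λ^2 + 3λ + 2.
λ = -2, -1: both negative.

stable node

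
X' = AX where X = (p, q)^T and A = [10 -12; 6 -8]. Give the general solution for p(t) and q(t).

p(t) = -c_1e^(-2t) - 2c_2e^(4t), q(t) = -c_1e^(-2t) - c_2e^(4t)

Coefficient matrix A = [[10, -12], [6, -8]].
Characteristic polynomial det(A - λI) = λ^2 - 2λ - 8 = 0.
Eigenvalues λ = -2, 4.
For λ=-2: (A-λI) row 1 is [12, -12], so an eigenvector is (-1, -1).
For λ=4: (A-λI) row 1 is [6, -12], so an eigenvector is (-2, -1).
General solution: c_1e^(-2t)(-1,-1) + c_2e^(4t)(-2,-1).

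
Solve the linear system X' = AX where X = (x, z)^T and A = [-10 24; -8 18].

x(t) = 3K_1e^(6t) + 2K_2e^(2t), z(t) = 2K_1e^(6t) + K_2e^(2t)

Coefficient matrix A = [[-10, 24], [-8, 18]].
Characteristic polynomial det(A - λI) = λ^2 - 8λ + 12 = 0.
Eigenvalues λ = 6, 2.
For λ=6: (A-λI) row 1 is [-16, 24], so an eigenvector is (3, 2).
For λ=2: (A-λI) row 1 is [-12, 24], so an eigenvector is (2, 1).
General solution: K_1e^(6t)(3,2) + K_2e^(2t)(2,1).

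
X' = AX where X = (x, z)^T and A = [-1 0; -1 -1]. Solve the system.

Coefficient matrix A = [[-1, 0], [-1, -1]].
Characteristic polynomial det(A - λI) = λ^2 + 2λ + 1 = 0.
Single eigenvalue λ = -1 with algebraic multiplicity 2.
Eigenvector v = (0,-1); generalized eigenvector w with (A-λI)w=v is (1,-3).
General solution: e^(-t)[c_1·v + c_2·(t·v + w)].

x(t) = c_2e^(-t), z(t) = -c_1e^(-t) - c_2te^(-t) - 3c_2e^(-t)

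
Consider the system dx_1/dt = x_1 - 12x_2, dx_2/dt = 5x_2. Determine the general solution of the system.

Coefficient matrix A = [[1, -12], [0, 5]].
Characteristic polynomial det(A - λI) = λ^2 - 6λ + 5 = 0.
Eigenvalues λ = 1, 5.
For λ=1: (A-λI) row 1 is [0, -12], so an eigenvector is (1, 0).
For λ=5: (A-λI) row 1 is [-4, -12], so an eigenvector is (-3, 1).
General solution: K_1e^(t)(1,0) + K_2e^(5t)(-3,1).

x_1(t) = K_1e^(t) - 3K_2e^(5t), x_2(t) = K_2e^(5t)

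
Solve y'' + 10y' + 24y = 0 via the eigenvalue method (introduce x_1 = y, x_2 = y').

Let x_1 = y, x_2 = y'. Then x_1' = x_2 and x_2' = -24x_1 - 10x_2.
A = [[0,1],[-24,-10]]; det(A-λI) = λ^2 + 10λ + 24.
Eigenvalues λ = -6, -4 with eigenvectors (1,-6), (1,-4).

y(t) = c_1e^(-6t) + c_2e^(-4t)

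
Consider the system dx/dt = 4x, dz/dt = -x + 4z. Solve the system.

x(t) = c_2e^(4t), z(t) = -c_1e^(4t) - c_2te^(4t)

Coefficient matrix A = [[4, 0], [-1, 4]].
Characteristic polynomial det(A - λI) = λ^2 - 8λ + 16 = 0.
Single eigenvalue λ = 4 with algebraic multiplicity 2.
Eigenvector v = (0,-1); generalized eigenvector w with (A-λI)w=v is (1,0).
General solution: e^(4t)[c_1·v + c_2·(t·v + w)].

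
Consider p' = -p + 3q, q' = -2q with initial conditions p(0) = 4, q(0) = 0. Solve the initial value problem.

p(t) = 4e^(-t), q(t) = 0

Coefficient matrix A = [[-1, 3], [0, -2]].
Characteristic polynomial det(A - λI) = λ^2 + 3λ + 2 = 0.
Eigenvalues λ = -1, -2.
For λ=-1: (A-λI) row 1 is [0, 3], so an eigenvector is (-1, 0).
For λ=-2: (A-λI) row 1 is [1, 3], so an eigenvector is (3, -1).
General solution: C_1e^(-t)(-1,0) + C_2e^(-2t)(3,-1).
Applying p(0)=4, q(0)=0 gives C_1=-4, C_2=0.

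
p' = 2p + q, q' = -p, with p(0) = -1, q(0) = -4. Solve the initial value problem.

p(t) = -5te^(t) - e^(t), q(t) = 5te^(t) - 4e^(t)

Coefficient matrix A = [[2, 1], [-1, 0]].
Characteristic polynomial det(A - λI) = λ^2 - 2λ + 1 = 0.
Single eigenvalue λ = 1 with algebraic multiplicity 2.
Eigenvector v = (1,-1); generalized eigenvector w with (A-λI)w=v is (2,-1).
General solution: e^(t)[c_1·v + c_2·(t·v + w)].
Applying p(0)=-1, q(0)=-4 gives c_1=9, c_2=-5.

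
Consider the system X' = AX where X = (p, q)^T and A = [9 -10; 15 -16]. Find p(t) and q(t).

p(t) = 2K_1e^(-6t) - K_2e^(-t), q(t) = 3K_1e^(-6t) - K_2e^(-t)

Coefficient matrix A = [[9, -10], [15, -16]].
Characteristic polynomial det(A - λI) = λ^2 + 7λ + 6 = 0.
Eigenvalues λ = -6, -1.
For λ=-6: (A-λI) row 1 is [15, -10], so an eigenvector is (2, 3).
For λ=-1: (A-λI) row 1 is [10, -10], so an eigenvector is (-1, -1).
General solution: K_1e^(-6t)(2,3) + K_2e^(-t)(-1,-1).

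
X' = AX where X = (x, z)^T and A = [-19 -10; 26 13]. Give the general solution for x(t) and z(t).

Coefficient matrix A = [[-19, -10], [26, 13]].
Characteristic polynomial det(A - λI) = λ^2 + 6λ + 13 = 0.
Eigenvalues λ = -3 ± 2i (complex conjugate pair).
For λ=-3+2i: an eigenvector is (-1,2) - i(-2,3) = (-1 + 2i, 2 - 3i).
A real fundamental pair from Re and Im of e^((-3+2i)t)v: X_1 = e^(-3t)(cos(2t)·(-1,2) + sin(2t)·(-2,3)), X_2 = e^(-3t)(sin(2t)·(-1,2) - cos(2t)·(-2,3)).
General solution: c_1X_1 + c_2X_2.

x(t) = -2c_1e^(-3t)sin(2t) - c_1e^(-3t)cos(2t) - c_2e^(-3t)sin(2t) + 2c_2e^(-3t)cos(2t), z(t) = 3c_1e^(-3t)sin(2t) + 2c_1e^(-3t)cos(2t) + 2c_2e^(-3t)sin(2t) - 3c_2e^(-3t)cos(2t)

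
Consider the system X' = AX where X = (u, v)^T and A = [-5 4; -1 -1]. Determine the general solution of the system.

Coefficient matrix A = [[-5, 4], [-1, -1]].
Characteristic polynomial det(A - λI) = λ^2 + 6λ + 9 = 0.
Single eigenvalue λ = -3 with algebraic multiplicity 2.
Eigenvector v = (-2,-1); generalized eigenvector w with (A-λI)w=v is (1,0).
General solution: e^(-3t)[c_1·v + c_2·(t·v + w)].

u(t) = -2c_1e^(-3t) - 2c_2te^(-3t) + c_2e^(-3t), v(t) = -c_1e^(-3t) - c_2te^(-3t)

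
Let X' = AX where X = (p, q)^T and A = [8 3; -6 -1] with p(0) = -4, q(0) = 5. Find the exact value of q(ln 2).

104

A = [[8,3],[-6,-1]]; eigenvalues λ = 5, 2.
Eigenvectors: (1,-1) for λ=5, (-1,2) for λ=2.
From the initial condition, c_1 = -3, c_2 = 1.
q(ln 2) = (-3)(2^5)(-1) + (1)(2^2)(2) = 104.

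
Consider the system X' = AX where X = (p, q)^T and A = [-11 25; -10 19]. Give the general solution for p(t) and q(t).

Coefficient matrix A = [[-11, 25], [-10, 19]].
Characteristic polynomial det(A - λI) = λ^2 - 8λ + 41 = 0.
Eigenvalues λ = 4 ± 5i (complex conjugate pair).
For λ=4+5i: an eigenvector is (-2,-1) - i(1,1) = (-2 - i, -1 - i).
A real fundamental pair from Re and Im of e^((4+5i)t)v: X_1 = e^(4t)(cos(5t)·(-2,-1) + sin(5t)·(1,1)), X_2 = e^(4t)(sin(5t)·(-2,-1) - cos(5t)·(1,1)).
General solution: C_1X_1 + C_2X_2.

p(t) = C_1e^(4t)sin(5t) - 2C_1e^(4t)cos(5t) - 2C_2e^(4t)sin(5t) - C_2e^(4t)cos(5t), q(t) = C_1e^(4t)sin(5t) - C_1e^(4t)cos(5t) - C_2e^(4t)sin(5t) - C_2e^(4t)cos(5t)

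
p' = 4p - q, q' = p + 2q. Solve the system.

Coefficient matrix A = [[4, -1], [1, 2]].
Characteristic polynomial det(A - λI) = λ^2 - 6λ + 9 = 0.
Single eigenvalue λ = 3 with algebraic multiplicity 2.
Eigenvector v = (1,1); generalized eigenvector w with (A-λI)w=v is (3,2).
General solution: e^(3t)[C_1·v + C_2·(t·v + w)].

p(t) = C_1e^(3t) + C_2te^(3t) + 3C_2e^(3t), q(t) = C_1e^(3t) + C_2te^(3t) + 2C_2e^(3t)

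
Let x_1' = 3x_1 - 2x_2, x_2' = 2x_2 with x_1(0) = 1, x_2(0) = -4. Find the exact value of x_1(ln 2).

A = [[3,-2],[0,2]]; eigenvalues λ = 3, 2.
Eigenvectors: (1,0) for λ=3, (-2,-1) for λ=2.
From the initial condition, c_1 = 9, c_2 = 4.
x_1(ln 2) = (9)(2^3)(1) + (4)(2^2)(-2) = 40.

40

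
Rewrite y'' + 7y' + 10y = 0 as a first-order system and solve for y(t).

Let x_1 = y, x_2 = y'. Then x_1' = x_2 and x_2' = -10x_1 - 7x_2.
A = [[0,1],[-10,-7]]; det(A-λI) = λ^2 + 7λ + 10.
Eigenvalues λ = -5, -2 with eigenvectors (1,-5), (1,-2).

y(t) = c_1e^(-5t) + c_2e^(-2t)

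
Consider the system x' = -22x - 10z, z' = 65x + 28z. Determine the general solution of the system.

Coefficient matrix A = [[-22, -10], [65, 28]].
Characteristic polynomial det(A - λI) = λ^2 - 6λ + 34 = 0.
Eigenvalues λ = 3 ± 5i (complex conjugate pair).
For λ=3+5i: an eigenvector is (1,-3) - i(1,-2) = (1 - i, -3 + 2i).
A real fundamental pair from Re and Im of e^((3+5i)t)v: X_1 = e^(3t)(cos(5t)·(1,-3) + sin(5t)·(1,-2)), X_2 = e^(3t)(sin(5t)·(1,-3) - cos(5t)·(1,-2)).
General solution: K_1X_1 + K_2X_2.

x(t) = K_1e^(3t)sin(5t) + K_1e^(3t)cos(5t) + K_2e^(3t)sin(5t) - K_2e^(3t)cos(5t), z(t) = -2K_1e^(3t)sin(5t) - 3K_1e^(3t)cos(5t) - 3K_2e^(3t)sin(5t) + 2K_2e^(3t)cos(5t)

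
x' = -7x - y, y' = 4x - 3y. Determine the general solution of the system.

x(t) = -C_1e^(-5t) - C_2te^(-5t) - C_2e^(-5t), y(t) = 2C_1e^(-5t) + 2C_2te^(-5t) + 3C_2e^(-5t)

Coefficient matrix A = [[-7, -1], [4, -3]].
Characteristic polynomial det(A - λI) = λ^2 + 10λ + 25 = 0.
Single eigenvalue λ = -5 with algebraic multiplicity 2.
Eigenvector v = (-1,2); generalized eigenvector w with (A-λI)w=v is (-1,3).
General solution: e^(-5t)[C_1·v + C_2·(t·v + w)].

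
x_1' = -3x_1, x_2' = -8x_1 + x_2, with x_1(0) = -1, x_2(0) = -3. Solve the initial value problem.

Coefficient matrix A = [[-3, 0], [-8, 1]].
Characteristic polynomial det(A - λI) = λ^2 + 2λ - 3 = 0.
Eigenvalues λ = -3, 1.
For λ=-3: (A-λI) row 2 is [-8, 4], so an eigenvector is (1, 2).
For λ=1: (A-λI) row 1 is [-4, 0], so an eigenvector is (0, -1).
General solution: c_1e^(-3t)(1,2) + c_2e^(t)(0,-1).
Applying x_1(0)=-1, x_2(0)=-3 gives c_1=-1, c_2=1.

x_1(t) = -e^(-3t), x_2(t) = -e^(t) - 2e^(-3t)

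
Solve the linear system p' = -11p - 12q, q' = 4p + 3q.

Coefficient matrix A = [[-11, -12], [4, 3]].
Characteristic polynomial det(A - λI) = λ^2 + 8λ + 15 = 0.
Eigenvalues λ = -3, -5.
For λ=-3: (A-λI) row 1 is [-8, -12], so an eigenvector is (-3, 2).
For λ=-5: (A-λI) row 1 is [-6, -12], so an eigenvector is (2, -1).
General solution: c_1e^(-3t)(-3,2) + c_2e^(-5t)(2,-1).

p(t) = -3c_1e^(-3t) + 2c_2e^(-5t), q(t) = 2c_1e^(-3t) - c_2e^(-5t)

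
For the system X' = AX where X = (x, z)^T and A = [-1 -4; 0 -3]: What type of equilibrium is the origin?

stable node

A = [[-1,-4],[0,-3]]; det(A-λI) = λ^2 + 4λ + 3.
λ = -3, -1: both negative.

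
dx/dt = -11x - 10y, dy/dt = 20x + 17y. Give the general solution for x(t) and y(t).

Coefficient matrix A = [[-11, -10], [20, 17]].
Characteristic polynomial det(A - λI) = λ^2 - 6λ + 13 = 0.
Eigenvalues λ = 3 ± 2i (complex conjugate pair).
For λ=3+2i: an eigenvector is (-1,1) - i(2,-3) = (-1 - 2i, 1 + 3i).
A real fundamental pair from Re and Im of e^((3+2i)t)v: X_1 = e^(3t)(cos(2t)·(-1,1) + sin(2t)·(2,-3)), X_2 = e^(3t)(sin(2t)·(-1,1) - cos(2t)·(2,-3)).
General solution: K_1X_1 + K_2X_2.

x(t) = 2K_1e^(3t)sin(2t) - K_1e^(3t)cos(2t) - K_2e^(3t)sin(2t) - 2K_2e^(3t)cos(2t), y(t) = -3K_1e^(3t)sin(2t) + K_1e^(3t)cos(2t) + K_2e^(3t)sin(2t) + 3K_2e^(3t)cos(2t)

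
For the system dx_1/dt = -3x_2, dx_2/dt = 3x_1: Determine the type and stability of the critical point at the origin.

center

A = [[0,-3],[3,0]]; det(A-λI) = λ^2 + 9.
λ = 0 ± 3i: zero real part.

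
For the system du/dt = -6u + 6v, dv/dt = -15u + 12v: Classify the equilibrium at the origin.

unstable spiral

A = [[-6,6],[-15,12]]; det(A-λI) = λ^2 - 6λ + 18.
λ = 3 ± 3i: positive real part.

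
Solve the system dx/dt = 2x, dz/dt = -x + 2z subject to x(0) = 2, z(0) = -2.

Coefficient matrix A = [[2, 0], [-1, 2]].
Characteristic polynomial det(A - λI) = λ^2 - 4λ + 4 = 0.
Single eigenvalue λ = 2 with algebraic multiplicity 2.
Eigenvector v = (0,1); generalized eigenvector w with (A-λI)w=v is (-1,-3).
General solution: e^(2t)[c_1·v + c_2·(t·v + w)].
Applying x(0)=2, z(0)=-2 gives c_1=-8, c_2=-2.

x(t) = 2e^(2t), z(t) = -2te^(2t) - 2e^(2t)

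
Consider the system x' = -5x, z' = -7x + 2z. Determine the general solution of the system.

x(t) = C_1e^(-5t), z(t) = C_1e^(-5t) - C_2e^(2t)

Coefficient matrix A = [[-5, 0], [-7, 2]].
Characteristic polynomial det(A - λI) = λ^2 + 3λ - 10 = 0.
Eigenvalues λ = -5, 2.
For λ=-5: (A-λI) row 2 is [-7, 7], so an eigenvector is (1, 1).
For λ=2: (A-λI) row 1 is [-7, 0], so an eigenvector is (0, -1).
General solution: C_1e^(-5t)(1,1) + C_2e^(2t)(0,-1).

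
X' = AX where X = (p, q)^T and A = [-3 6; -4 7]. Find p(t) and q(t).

p(t) = -c_1e^(3t) - 3c_2e^(t), q(t) = -c_1e^(3t) - 2c_2e^(t)

Coefficient matrix A = [[-3, 6], [-4, 7]].
Characteristic polynomial det(A - λI) = λ^2 - 4λ + 3 = 0.
Eigenvalues λ = 3, 1.
For λ=3: (A-λI) row 1 is [-6, 6], so an eigenvector is (-1, -1).
For λ=1: (A-λI) row 1 is [-4, 6], so an eigenvector is (-3, -2).
General solution: c_1e^(3t)(-1,-1) + c_2e^(t)(-3,-2).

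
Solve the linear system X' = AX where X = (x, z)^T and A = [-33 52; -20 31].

x(t) = -2C_1e^(-t)sin(4t) - 3C_1e^(-t)cos(4t) - 3C_2e^(-t)sin(4t) + 2C_2e^(-t)cos(4t), z(t) = -C_1e^(-t)sin(4t) - 2C_1e^(-t)cos(4t) - 2C_2e^(-t)sin(4t) + C_2e^(-t)cos(4t)

Coefficient matrix A = [[-33, 52], [-20, 31]].
Characteristic polynomial det(A - λI) = λ^2 + 2λ + 17 = 0.
Eigenvalues λ = -1 ± 4i (complex conjugate pair).
For λ=-1+4i: an eigenvector is (-3,-2) - i(-2,-1) = (-3 + 2i, -2 + i).
A real fundamental pair from Re and Im of e^((-1+4i)t)v: X_1 = e^(-t)(cos(4t)·(-3,-2) + sin(4t)·(-2,-1)), X_2 = e^(-t)(sin(4t)·(-3,-2) - cos(4t)·(-2,-1)).
General solution: C_1X_1 + C_2X_2.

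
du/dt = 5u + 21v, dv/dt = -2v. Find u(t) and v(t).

Coefficient matrix A = [[5, 21], [0, -2]].
Characteristic polynomial det(A - λI) = λ^2 - 3λ - 10 = 0.
Eigenvalues λ = -2, 5.
For λ=-2: (A-λI) row 1 is [7, 21], so an eigenvector is (-3, 1).
For λ=5: (A-λI) row 1 is [0, 21], so an eigenvector is (-1, 0).
General solution: C_1e^(-2t)(-3,1) + C_2e^(5t)(-1,0).

u(t) = -3C_1e^(-2t) - C_2e^(5t), v(t) = C_1e^(-2t)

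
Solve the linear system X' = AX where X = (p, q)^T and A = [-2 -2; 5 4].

p(t) = -c_1e^(t)sin(t) + c_1e^(t)cos(t) + c_2e^(t)sin(t) + c_2e^(t)cos(t), q(t) = 2c_1e^(t)sin(t) - c_1e^(t)cos(t) - c_2e^(t)sin(t) - 2c_2e^(t)cos(t)

Coefficient matrix A = [[-2, -2], [5, 4]].
Characteristic polynomial det(A - λI) = λ^2 - 2λ + 2 = 0.
Eigenvalues λ = 1 ± i (complex conjugate pair).
For λ=1+i: an eigenvector is (1,-1) - i(-1,2) = (1 + i, -1 - 2i).
A real fundamental pair from Re and Im of e^((1+i)t)v: X_1 = e^(t)(cos(t)·(1,-1) + sin(t)·(-1,2)), X_2 = e^(t)(sin(t)·(1,-1) - cos(t)·(-1,2)).
General solution: c_1X_1 + c_2X_2.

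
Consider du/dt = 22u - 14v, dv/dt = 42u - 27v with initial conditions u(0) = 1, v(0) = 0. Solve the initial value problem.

Coefficient matrix A = [[22, -14], [42, -27]].
Characteristic polynomial det(A - λI) = λ^2 + 5λ - 6 = 0.
Eigenvalues λ = -6, 1.
For λ=-6: (A-λI) row 1 is [28, -14], so an eigenvector is (-1, -2).
For λ=1: (A-λI) row 1 is [21, -14], so an eigenvector is (-2, -3).
General solution: C_1e^(-6t)(-1,-2) + C_2e^(t)(-2,-3).
Applying u(0)=1, v(0)=0 gives C_1=3, C_2=-2.

u(t) = 4e^(t) - 3e^(-6t), v(t) = 6e^(t) - 6e^(-6t)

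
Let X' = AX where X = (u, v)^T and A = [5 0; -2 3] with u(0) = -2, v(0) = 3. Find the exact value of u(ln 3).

-486

A = [[5,0],[-2,3]]; eigenvalues λ = 5, 3.
Eigenvectors: (1,-1) for λ=5, (0,-1) for λ=3.
From the initial condition, c_1 = -2, c_2 = -1.
u(ln 3) = (-2)(3^5)(1) + (-1)(3^3)(0) = -486.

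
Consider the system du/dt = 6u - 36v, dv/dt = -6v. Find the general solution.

Coefficient matrix A = [[6, -36], [0, -6]].
Characteristic polynomial det(A - λI) = λ^2 - 36 = 0.
Eigenvalues λ = 6, -6.
For λ=6: (A-λI) row 1 is [0, -36], so an eigenvector is (-1, 0).
For λ=-6: (A-λI) row 1 is [12, -36], so an eigenvector is (-3, -1).
General solution: C_1e^(6t)(-1,0) + C_2e^(-6t)(-3,-1).

u(t) = -C_1e^(6t) - 3C_2e^(-6t), v(t) = -C_2e^(-6t)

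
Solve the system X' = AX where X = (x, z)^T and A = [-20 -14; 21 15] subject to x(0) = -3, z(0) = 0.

Coefficient matrix A = [[-20, -14], [21, 15]].
Characteristic polynomial det(A - λI) = λ^2 + 5λ - 6 = 0.
Eigenvalues λ = -6, 1.
For λ=-6: (A-λI) row 1 is [-14, -14], so an eigenvector is (-1, 1).
For λ=1: (A-λI) row 1 is [-21, -14], so an eigenvector is (2, -3).
General solution: c_1e^(-6t)(-1,1) + c_2e^(t)(2,-3).
Applying x(0)=-3, z(0)=0 gives c_1=9, c_2=3.

x(t) = 6e^(t) - 9e^(-6t), z(t) = -9e^(t) + 9e^(-6t)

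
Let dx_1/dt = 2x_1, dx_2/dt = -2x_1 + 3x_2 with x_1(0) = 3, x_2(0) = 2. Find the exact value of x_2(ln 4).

-160

A = [[2,0],[-2,3]]; eigenvalues λ = 3, 2.
Eigenvectors: (0,-1) for λ=3, (-1,-2) for λ=2.
From the initial condition, c_1 = 4, c_2 = -3.
x_2(ln 4) = (4)(4^3)(-1) + (-3)(4^2)(-2) = -160.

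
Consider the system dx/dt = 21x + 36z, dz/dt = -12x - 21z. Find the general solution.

Coefficient matrix A = [[21, 36], [-12, -21]].
Characteristic polynomial det(A - λI) = λ^2 - 9 = 0.
Eigenvalues λ = -3, 3.
For λ=-3: (A-λI) row 1 is [24, 36], so an eigenvector is (3, -2).
For λ=3: (A-λI) row 1 is [18, 36], so an eigenvector is (-2, 1).
General solution: K_1e^(-3t)(3,-2) + K_2e^(3t)(-2,1).

x(t) = 3K_1e^(-3t) - 2K_2e^(3t), z(t) = -2K_1e^(-3t) + K_2e^(3t)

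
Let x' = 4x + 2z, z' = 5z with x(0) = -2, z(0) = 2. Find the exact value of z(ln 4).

A = [[4,2],[0,5]]; eigenvalues λ = 4, 5.
Eigenvectors: (-1,0) for λ=4, (-2,-1) for λ=5.
From the initial condition, c_1 = 6, c_2 = -2.
z(ln 4) = (6)(4^4)(0) + (-2)(4^5)(-1) = 2048.

2048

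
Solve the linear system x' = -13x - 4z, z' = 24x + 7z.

x(t) = -C_1e^(-5t) - C_2e^(-t), z(t) = 2C_1e^(-5t) + 3C_2e^(-t)

Coefficient matrix A = [[-13, -4], [24, 7]].
Characteristic polynomial det(A - λI) = λ^2 + 6λ + 5 = 0.
Eigenvalues λ = -5, -1.
For λ=-5: (A-λI) row 1 is [-8, -4], so an eigenvector is (-1, 2).
For λ=-1: (A-λI) row 1 is [-12, -4], so an eigenvector is (-1, 3).
General solution: C_1e^(-5t)(-1,2) + C_2e^(-t)(-1,3).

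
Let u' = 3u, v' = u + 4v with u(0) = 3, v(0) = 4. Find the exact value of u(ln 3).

A = [[3,0],[1,4]]; eigenvalues λ = 4, 3.
Eigenvectors: (0,-1) for λ=4, (-1,1) for λ=3.
From the initial condition, c_1 = -7, c_2 = -3.
u(ln 3) = (-7)(3^4)(0) + (-3)(3^3)(-1) = 81.

81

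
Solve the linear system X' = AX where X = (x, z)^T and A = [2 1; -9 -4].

x(t) = -C_1e^(-t) - C_2te^(-t) - C_2e^(-t), z(t) = 3C_1e^(-t) + 3C_2te^(-t) + 2C_2e^(-t)

Coefficient matrix A = [[2, 1], [-9, -4]].
Characteristic polynomial det(A - λI) = λ^2 + 2λ + 1 = 0.
Single eigenvalue λ = -1 with algebraic multiplicity 2.
Eigenvector v = (-1,3); generalized eigenvector w with (A-λI)w=v is (-1,2).
General solution: e^(-t)[C_1·v + C_2·(t·v + w)].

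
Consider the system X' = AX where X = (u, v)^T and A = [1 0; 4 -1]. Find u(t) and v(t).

Coefficient matrix A = [[1, 0], [4, -1]].
Characteristic polynomial det(A - λI) = λ^2 - 1 = 0.
Eigenvalues λ = -1, 1.
For λ=-1: (A-λI) row 1 is [2, 0], so an eigenvector is (0, 1).
For λ=1: (A-λI) row 2 is [4, -2], so an eigenvector is (-1, -2).
General solution: c_1e^(-t)(0,1) + c_2e^(t)(-1,-2).

u(t) = -c_2e^(t), v(t) = c_1e^(-t) - 2c_2e^(t)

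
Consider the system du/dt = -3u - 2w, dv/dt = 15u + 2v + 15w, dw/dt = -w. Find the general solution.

Coefficient matrix A = [[-3, 0, -2], [15, 2, 15], [0, 0, -1]].
det(A - λI) = 0 gives eigenvalues λ = -3, 2, -1.
For λ=-3: eigenvector (1,-3,0).
For λ=2: eigenvector (0,1,0).
For λ=-1: eigenvector (-1,0,1).
General solution: c_1e^(-3t)(1,-3,0) + c_2e^(2t)(0,1,0) + c_3e^(-t)(-1,0,1).

u(t) = c_1e^(-3t) - c_3e^(-t), v(t) = -3c_1e^(-3t) + c_2e^(2t), w(t) = c_3e^(-t)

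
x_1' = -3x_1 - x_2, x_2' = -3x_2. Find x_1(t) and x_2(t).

x_1(t) = K_1e^(-3t) + K_2te^(-3t) - K_2e^(-3t), x_2(t) = -K_2e^(-3t)

Coefficient matrix A = [[-3, -1], [0, -3]].
Characteristic polynomial det(A - λI) = λ^2 + 6λ + 9 = 0.
Single eigenvalue λ = -3 with algebraic multiplicity 2.
Eigenvector v = (1,0); generalized eigenvector w with (A-λI)w=v is (-1,-1).
General solution: e^(-3t)[K_1·v + K_2·(t·v + w)].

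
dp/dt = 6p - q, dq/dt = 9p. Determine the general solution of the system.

Coefficient matrix A = [[6, -1], [9, 0]].
Characteristic polynomial det(A - λI) = λ^2 - 6λ + 9 = 0.
Single eigenvalue λ = 3 with algebraic multiplicity 2.
Eigenvector v = (-1,-3); generalized eigenvector w with (A-λI)w=v is (-1,-2).
General solution: e^(3t)[K_1·v + K_2·(t·v + w)].

p(t) = -K_1e^(3t) - K_2te^(3t) - K_2e^(3t), q(t) = -3K_1e^(3t) - 3K_2te^(3t) - 2K_2e^(3t)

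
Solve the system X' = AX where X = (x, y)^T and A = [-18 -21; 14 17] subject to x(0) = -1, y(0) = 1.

Coefficient matrix A = [[-18, -21], [14, 17]].
Characteristic polynomial det(A - λI) = λ^2 + λ - 12 = 0.
Eigenvalues λ = 3, -4.
For λ=3: (A-λI) row 1 is [-21, -21], so an eigenvector is (1, -1).
For λ=-4: (A-λI) row 1 is [-14, -21], so an eigenvector is (3, -2).
General solution: c_1e^(3t)(1,-1) + c_2e^(-4t)(3,-2).
Applying x(0)=-1, y(0)=1 gives c_1=-1, c_2=0.

x(t) = -e^(3t), y(t) = e^(3t)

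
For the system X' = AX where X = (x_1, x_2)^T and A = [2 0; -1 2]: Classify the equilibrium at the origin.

A = [[2,0],[-1,2]]; det(A-λI) = λ^2 - 4λ + 4.
repeated λ = 2 with a single eigenvector.

unstable improper node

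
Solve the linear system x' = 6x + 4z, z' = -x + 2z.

x(t) = -2C_1e^(4t) - 2C_2te^(4t) - 3C_2e^(4t), z(t) = C_1e^(4t) + C_2te^(4t) + C_2e^(4t)

Coefficient matrix A = [[6, 4], [-1, 2]].
Characteristic polynomial det(A - λI) = λ^2 - 8λ + 16 = 0.
Single eigenvalue λ = 4 with algebraic multiplicity 2.
Eigenvector v = (-2,1); generalized eigenvector w with (A-λI)w=v is (-3,1).
General solution: e^(4t)[C_1·v + C_2·(t·v + w)].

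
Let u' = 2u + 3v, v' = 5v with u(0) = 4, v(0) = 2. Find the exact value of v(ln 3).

486

A = [[2,3],[0,5]]; eigenvalues λ = 2, 5.
Eigenvectors: (-1,0) for λ=2, (1,1) for λ=5.
From the initial condition, c_1 = -2, c_2 = 2.
v(ln 3) = (-2)(3^2)(0) + (2)(3^5)(1) = 486.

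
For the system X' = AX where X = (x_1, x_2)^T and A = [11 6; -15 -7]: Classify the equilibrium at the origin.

A = [[11,6],[-15,-7]]; det(A-λI) = λ^2 - 4λ + 13.
λ = 2 ± 3i: positive real part.

unstable spiral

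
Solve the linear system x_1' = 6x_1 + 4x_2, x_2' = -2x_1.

x_1(t) = -2C_1e^(4t) + C_2e^(2t), x_2(t) = C_1e^(4t) - C_2e^(2t)

Coefficient matrix A = [[6, 4], [-2, 0]].
Characteristic polynomial det(A - λI) = λ^2 - 6λ + 8 = 0.
Eigenvalues λ = 4, 2.
For λ=4: (A-λI) row 1 is [2, 4], so an eigenvector is (-2, 1).
For λ=2: (A-λI) row 1 is [4, 4], so an eigenvector is (1, -1).
General solution: C_1e^(4t)(-2,1) + C_2e^(2t)(1,-1).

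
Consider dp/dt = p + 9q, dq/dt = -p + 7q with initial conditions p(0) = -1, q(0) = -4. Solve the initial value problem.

p(t) = -33te^(4t) - e^(4t), q(t) = -11te^(4t) - 4e^(4t)

Coefficient matrix A = [[1, 9], [-1, 7]].
Characteristic polynomial det(A - λI) = λ^2 - 8λ + 16 = 0.
Single eigenvalue λ = 4 with algebraic multiplicity 2.
Eigenvector v = (3,1); generalized eigenvector w with (A-λI)w=v is (2,1).
General solution: e^(4t)[K_1·v + K_2·(t·v + w)].
Applying p(0)=-1, q(0)=-4 gives K_1=7, K_2=-11.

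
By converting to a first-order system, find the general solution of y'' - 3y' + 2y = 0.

Let x_1 = y, x_2 = y'. Then x_1' = x_2 and x_2' = -2x_1 + 3x_2.
A = [[0,1],[-2,3]]; det(A-λI) = λ^2 - 3λ + 2.
Eigenvalues λ = 2, 1 with eigenvectors (1,2), (1,1).

y(t) = c_1e^(2t) + c_2e^(t)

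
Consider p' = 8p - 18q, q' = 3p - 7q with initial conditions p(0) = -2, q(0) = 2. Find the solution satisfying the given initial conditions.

Coefficient matrix A = [[8, -18], [3, -7]].
Characteristic polynomial det(A - λI) = λ^2 - λ - 2 = 0.
Eigenvalues λ = 2, -1.
For λ=2: (A-λI) row 1 is [6, -18], so an eigenvector is (3, 1).
For λ=-1: (A-λI) row 1 is [9, -18], so an eigenvector is (-2, -1).
General solution: C_1e^(2t)(3,1) + C_2e^(-t)(-2,-1).
Applying p(0)=-2, q(0)=2 gives C_1=-6, C_2=-8.

p(t) = -18e^(2t) + 16e^(-t), q(t) = -6e^(2t) + 8e^(-t)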